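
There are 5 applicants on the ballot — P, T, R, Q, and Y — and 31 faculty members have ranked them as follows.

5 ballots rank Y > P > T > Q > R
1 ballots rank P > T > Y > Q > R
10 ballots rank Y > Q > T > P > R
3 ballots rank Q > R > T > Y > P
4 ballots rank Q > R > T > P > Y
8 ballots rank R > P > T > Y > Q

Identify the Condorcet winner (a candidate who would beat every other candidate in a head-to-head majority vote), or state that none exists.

Head-to-head results (31 voters total):
P vs T: T wins 17–14.
P vs R: P wins 16–15.
P vs Q: Q wins 17–14.
P vs Y: Y wins 18–13.
T vs R: T wins 16–15.
T vs Q: Q wins 17–14.
T vs Y: T wins 16–15.
R vs Q: Q wins 23–8.
R vs Y: Y wins 16–15.
Q vs Y: Y wins 24–7.
No candidate beats all others: T beats Y beats Q beats T, a majority cycle.

There is no Condorcet winner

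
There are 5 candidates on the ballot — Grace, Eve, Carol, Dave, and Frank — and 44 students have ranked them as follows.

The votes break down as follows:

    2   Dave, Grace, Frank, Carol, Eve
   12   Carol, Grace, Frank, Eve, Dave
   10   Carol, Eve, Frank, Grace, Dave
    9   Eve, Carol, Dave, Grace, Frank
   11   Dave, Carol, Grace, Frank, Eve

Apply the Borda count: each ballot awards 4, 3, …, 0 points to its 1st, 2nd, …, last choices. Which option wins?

Borda scores:
  Grace: 2·3 + 12·3 + 10·1 + 9·1 + 11·2 = 83
  Eve: 2·0 + 12·1 + 10·3 + 9·4 + 11·0 = 78
  Carol: 2·1 + 12·4 + 10·4 + 9·3 + 11·3 = 150
  Dave: 2·4 + 12·0 + 10·0 + 9·2 + 11·4 = 70
  Frank: 2·2 + 12·2 + 10·2 + 9·0 + 11·1 = 59
Carol has the highest total.

Carol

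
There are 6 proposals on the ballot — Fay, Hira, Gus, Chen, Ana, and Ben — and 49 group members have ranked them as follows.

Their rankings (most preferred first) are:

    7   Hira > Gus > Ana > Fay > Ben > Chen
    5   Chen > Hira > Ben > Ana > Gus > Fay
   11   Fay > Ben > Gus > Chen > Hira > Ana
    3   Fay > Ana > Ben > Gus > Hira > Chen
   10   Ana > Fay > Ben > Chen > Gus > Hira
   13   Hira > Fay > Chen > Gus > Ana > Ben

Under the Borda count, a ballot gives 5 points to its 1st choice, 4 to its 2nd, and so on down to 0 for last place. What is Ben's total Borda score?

Borda scores:
  Fay: 7·2 + 5·0 + 11·5 + 3·5 + 10·4 + 13·4 = 176
  Hira: 7·5 + 5·4 + 11·1 + 3·1 + 10·0 + 13·5 = 134
  Gus: 7·4 + 5·1 + 11·3 + 3·2 + 10·1 + 13·2 = 108
  Chen: 7·0 + 5·5 + 11·2 + 3·0 + 10·2 + 13·3 = 106
  Ana: 7·3 + 5·2 + 11·0 + 3·4 + 10·5 + 13·1 = 106
  Ben: 7·1 + 5·3 + 11·4 + 3·3 + 10·3 + 13·0 = 105

105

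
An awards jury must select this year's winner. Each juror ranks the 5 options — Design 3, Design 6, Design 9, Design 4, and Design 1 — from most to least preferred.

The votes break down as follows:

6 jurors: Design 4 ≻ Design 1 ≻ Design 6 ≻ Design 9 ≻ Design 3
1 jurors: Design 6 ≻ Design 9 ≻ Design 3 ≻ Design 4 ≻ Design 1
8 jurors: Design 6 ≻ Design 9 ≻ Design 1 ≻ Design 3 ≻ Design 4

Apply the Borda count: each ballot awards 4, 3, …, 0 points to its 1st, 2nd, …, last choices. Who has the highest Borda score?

Borda scores:
  Design 3: 6·0 + 2 + 8·1 = 10
  Design 6: 6·2 + 4 + 8·4 = 48
  Design 9: 6·1 + 3 + 8·3 = 33
  Design 4: 6·4 + 1 + 8·0 = 25
  Design 1: 6·3 + 0 + 8·2 = 34
Design 6 has the highest total.

Design 6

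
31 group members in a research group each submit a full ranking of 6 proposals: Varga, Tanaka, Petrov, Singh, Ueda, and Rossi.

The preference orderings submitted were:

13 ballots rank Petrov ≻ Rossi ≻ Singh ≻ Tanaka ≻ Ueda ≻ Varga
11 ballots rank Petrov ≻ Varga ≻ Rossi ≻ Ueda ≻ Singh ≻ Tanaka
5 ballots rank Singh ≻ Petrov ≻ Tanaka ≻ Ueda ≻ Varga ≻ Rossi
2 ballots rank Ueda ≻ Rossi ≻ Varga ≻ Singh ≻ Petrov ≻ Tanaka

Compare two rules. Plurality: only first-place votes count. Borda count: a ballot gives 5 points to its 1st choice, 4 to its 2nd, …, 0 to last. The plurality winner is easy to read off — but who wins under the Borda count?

Plurality first-place counts: Varga 0, Tanaka 0, Petrov 24, Singh 5, Ueda 2, Rossi 0 → Petrov.
Borda totals: Varga 55, Tanaka 41, Petrov 142, Singh 79, Ueda 55, Rossi 93 → Petrov.

Petrov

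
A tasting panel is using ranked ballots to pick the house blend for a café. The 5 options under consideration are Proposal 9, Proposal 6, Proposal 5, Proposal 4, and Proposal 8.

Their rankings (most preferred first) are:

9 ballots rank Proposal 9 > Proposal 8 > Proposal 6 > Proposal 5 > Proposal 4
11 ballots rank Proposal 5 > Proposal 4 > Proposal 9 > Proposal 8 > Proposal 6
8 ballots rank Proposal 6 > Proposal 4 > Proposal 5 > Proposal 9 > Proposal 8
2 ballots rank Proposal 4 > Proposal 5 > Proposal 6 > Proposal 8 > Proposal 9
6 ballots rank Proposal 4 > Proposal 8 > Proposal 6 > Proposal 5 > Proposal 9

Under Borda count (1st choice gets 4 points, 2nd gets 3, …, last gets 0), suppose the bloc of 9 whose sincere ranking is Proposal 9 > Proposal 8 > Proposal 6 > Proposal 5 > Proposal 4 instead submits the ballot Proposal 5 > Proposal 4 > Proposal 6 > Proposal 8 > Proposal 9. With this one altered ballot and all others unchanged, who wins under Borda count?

Borda totals with the altered ballot: Proposal 9 30, Proposal 6 66, Proposal 5 108, Proposal 4 116, Proposal 8 40.
The winner is unchanged: still Proposal 4.

Proposal 4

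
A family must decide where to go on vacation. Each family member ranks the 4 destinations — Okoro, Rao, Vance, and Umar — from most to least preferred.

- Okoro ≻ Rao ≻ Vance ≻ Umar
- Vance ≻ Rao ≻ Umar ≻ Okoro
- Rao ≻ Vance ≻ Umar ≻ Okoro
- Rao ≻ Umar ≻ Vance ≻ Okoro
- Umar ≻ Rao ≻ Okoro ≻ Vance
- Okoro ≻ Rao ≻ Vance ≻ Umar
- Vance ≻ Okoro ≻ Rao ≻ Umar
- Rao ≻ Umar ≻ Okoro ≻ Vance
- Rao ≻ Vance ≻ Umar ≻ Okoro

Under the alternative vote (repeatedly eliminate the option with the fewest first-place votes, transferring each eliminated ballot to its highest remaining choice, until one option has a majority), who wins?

Rao

Round 1: Rao 4, Okoro 2, Vance 2, Umar 1. Umar has the fewest and is eliminated.
Round 2: Rao 5, Okoro 2, Vance 2. Rao has a majority.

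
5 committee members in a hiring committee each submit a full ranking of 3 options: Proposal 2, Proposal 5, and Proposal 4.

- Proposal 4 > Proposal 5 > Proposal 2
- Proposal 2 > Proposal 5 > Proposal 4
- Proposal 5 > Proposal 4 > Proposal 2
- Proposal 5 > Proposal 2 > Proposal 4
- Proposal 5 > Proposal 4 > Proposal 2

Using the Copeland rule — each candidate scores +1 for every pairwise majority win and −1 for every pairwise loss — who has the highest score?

Proposal 5

Pairwise results:
  Proposal 2 vs Proposal 5: Proposal 5 wins 4–1.
  Proposal 2 vs Proposal 4: Proposal 4 wins 3–2.
  Proposal 5 vs Proposal 4: Proposal 5 wins 4–1.
Copeland scores (wins − losses):
  Proposal 2: 0 − 2 = -2
  Proposal 5: 2 − 0 = 2
  Proposal 4: 1 − 1 = 0
Proposal 5 has the best Copeland score.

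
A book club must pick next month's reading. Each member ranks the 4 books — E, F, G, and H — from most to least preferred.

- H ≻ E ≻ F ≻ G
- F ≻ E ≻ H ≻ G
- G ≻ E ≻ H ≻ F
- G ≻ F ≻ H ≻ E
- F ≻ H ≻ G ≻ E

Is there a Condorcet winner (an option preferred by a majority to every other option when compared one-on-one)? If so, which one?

F

Head-to-head results (5 voters total):
E vs F: F wins 3–2.
E vs G: G wins 3–2.
E vs H: H wins 3–2.
F vs G: F wins 3–2.
F vs H: F wins 3–2.
G vs H: H wins 3–2.
F beats each rival — E (3–2), G (3–2), H (3–2) — so F is the Condorcet winner.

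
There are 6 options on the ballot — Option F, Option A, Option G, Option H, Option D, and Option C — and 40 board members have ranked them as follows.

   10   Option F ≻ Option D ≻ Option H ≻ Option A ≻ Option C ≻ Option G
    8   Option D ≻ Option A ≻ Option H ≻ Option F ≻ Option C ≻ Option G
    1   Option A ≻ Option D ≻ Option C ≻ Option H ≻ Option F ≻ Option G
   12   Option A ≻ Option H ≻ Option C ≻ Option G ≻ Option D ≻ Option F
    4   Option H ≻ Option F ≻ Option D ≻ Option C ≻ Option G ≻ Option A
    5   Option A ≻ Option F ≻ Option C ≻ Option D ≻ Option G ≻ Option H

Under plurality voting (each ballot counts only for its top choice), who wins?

First-place vote totals:
  Option F: 10
  Option A: 18
  Option G: 0
  Option H: 4
  Option D: 8
  Option C: 0
Option A has the most first-place votes.

Option A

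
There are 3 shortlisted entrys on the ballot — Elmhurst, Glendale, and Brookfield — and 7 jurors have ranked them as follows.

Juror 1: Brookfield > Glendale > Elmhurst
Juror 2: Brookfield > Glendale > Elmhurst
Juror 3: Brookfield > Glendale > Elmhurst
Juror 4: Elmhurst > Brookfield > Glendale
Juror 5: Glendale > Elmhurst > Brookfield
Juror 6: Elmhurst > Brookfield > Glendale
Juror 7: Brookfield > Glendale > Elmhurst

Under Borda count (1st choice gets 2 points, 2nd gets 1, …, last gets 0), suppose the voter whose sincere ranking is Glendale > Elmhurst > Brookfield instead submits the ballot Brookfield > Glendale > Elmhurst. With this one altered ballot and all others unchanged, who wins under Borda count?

Borda totals with the altered ballot: Elmhurst 4, Glendale 5, Brookfield 12.
The winner is unchanged: still Brookfield.

Brookfield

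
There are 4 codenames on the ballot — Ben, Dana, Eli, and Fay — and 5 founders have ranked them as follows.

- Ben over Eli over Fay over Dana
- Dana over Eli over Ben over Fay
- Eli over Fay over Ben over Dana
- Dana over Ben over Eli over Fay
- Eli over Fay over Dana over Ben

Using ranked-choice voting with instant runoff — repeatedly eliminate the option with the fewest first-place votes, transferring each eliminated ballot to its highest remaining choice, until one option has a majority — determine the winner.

Eli

Round 1: Dana 2, Eli 2, Ben 1, Fay 0. Fay has the fewest and is eliminated.
Round 2: Dana 2, Eli 2, Ben 1. Ben has the fewest and is eliminated.
Round 3: Eli 3, Dana 2. Eli has a majority.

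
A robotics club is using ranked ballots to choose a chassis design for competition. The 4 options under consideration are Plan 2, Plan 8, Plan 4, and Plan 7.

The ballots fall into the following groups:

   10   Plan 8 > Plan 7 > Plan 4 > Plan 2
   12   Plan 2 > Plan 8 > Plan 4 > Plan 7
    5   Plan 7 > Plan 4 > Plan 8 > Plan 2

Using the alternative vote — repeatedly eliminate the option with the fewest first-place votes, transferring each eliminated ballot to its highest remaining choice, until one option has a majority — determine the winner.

Plan 8

Round 1: Plan 2 12, Plan 8 10, Plan 7 5, Plan 4 0. Plan 4 has the fewest and is eliminated.
Round 2: Plan 2 12, Plan 8 10, Plan 7 5. Plan 7 has the fewest and is eliminated.
Round 3: Plan 8 15, Plan 2 12. Plan 8 has a majority.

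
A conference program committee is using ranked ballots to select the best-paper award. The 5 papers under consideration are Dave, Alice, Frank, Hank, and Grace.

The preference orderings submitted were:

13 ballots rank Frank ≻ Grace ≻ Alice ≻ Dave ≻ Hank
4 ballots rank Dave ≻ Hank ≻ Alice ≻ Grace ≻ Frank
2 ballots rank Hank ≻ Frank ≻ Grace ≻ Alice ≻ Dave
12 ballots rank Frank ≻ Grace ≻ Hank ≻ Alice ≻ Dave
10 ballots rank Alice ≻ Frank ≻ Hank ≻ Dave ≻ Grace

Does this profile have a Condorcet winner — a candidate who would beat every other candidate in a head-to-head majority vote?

Head-to-head results (41 voters total):
Dave vs Alice: Alice wins 37–4.
Dave vs Frank: Frank wins 37–4.
Dave vs Hank: Hank wins 24–17.
Dave vs Grace: Grace wins 27–14.
Alice vs Frank: Frank wins 27–14.
Alice vs Hank: Alice wins 23–18.
Alice vs Grace: Grace wins 27–14.
Frank vs Hank: Frank wins 35–6.
Frank vs Grace: Frank wins 37–4.
Hank vs Grace: Grace wins 25–16.
Frank beats each rival — Dave (37–4), Alice (27–14), Hank (35–6), Grace (37–4) — so Frank is the Condorcet winner.

Yes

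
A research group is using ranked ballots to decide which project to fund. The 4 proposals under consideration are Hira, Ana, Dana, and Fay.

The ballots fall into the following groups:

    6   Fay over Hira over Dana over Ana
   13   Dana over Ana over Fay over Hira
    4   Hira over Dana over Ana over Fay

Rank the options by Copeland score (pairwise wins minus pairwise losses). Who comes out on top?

Dana

Pairwise results:
  Hira vs Ana: Ana wins 13–10.
  Hira vs Dana: Dana wins 13–10.
  Hira vs Fay: Fay wins 19–4.
  Ana vs Dana: Dana wins 23–0.
  Ana vs Fay: Ana wins 17–6.
  Dana vs Fay: Dana wins 17–6.
Copeland scores (wins − losses):
  Hira: 0 − 3 = -3
  Ana: 2 − 1 = 1
  Dana: 3 − 0 = 3
  Fay: 1 − 2 = -1
Dana has the best Copeland score.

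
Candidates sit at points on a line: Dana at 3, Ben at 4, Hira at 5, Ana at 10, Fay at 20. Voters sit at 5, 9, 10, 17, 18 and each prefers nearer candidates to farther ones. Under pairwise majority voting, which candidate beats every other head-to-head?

Ana

With single-peaked preferences on a line, the Condorcet winner is the candidate closest to the median voter.
The median voter (position 10) is closest to Ana at 10.
Check: Ana vs Dana — voters closer to Ana: 4 of 5.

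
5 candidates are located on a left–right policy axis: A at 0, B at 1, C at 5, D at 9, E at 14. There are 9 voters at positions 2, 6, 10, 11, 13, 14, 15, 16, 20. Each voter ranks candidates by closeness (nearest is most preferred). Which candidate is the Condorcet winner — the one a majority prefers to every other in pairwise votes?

With single-peaked preferences on a line, the Condorcet winner is the candidate closest to the median voter.
The median voter (position 13) is closest to E at 14.
Check: E vs D — voters closer to E: 5 of 9.

E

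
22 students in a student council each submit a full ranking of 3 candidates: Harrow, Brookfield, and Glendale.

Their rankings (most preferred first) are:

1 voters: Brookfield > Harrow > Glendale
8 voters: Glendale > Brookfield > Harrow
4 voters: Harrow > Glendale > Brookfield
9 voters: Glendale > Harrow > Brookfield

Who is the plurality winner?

Glendale

First-place vote totals:
  Harrow: 4
  Brookfield: 1
  Glendale: 17
Glendale has the most first-place votes.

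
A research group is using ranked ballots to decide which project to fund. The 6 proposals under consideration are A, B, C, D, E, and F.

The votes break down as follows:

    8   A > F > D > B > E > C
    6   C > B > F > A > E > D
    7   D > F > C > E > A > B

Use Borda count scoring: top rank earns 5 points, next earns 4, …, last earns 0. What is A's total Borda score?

59

Borda scores:
  A: 8·5 + 6·2 + 7·1 = 59
  B: 8·2 + 6·4 + 7·0 = 40
  C: 8·0 + 6·5 + 7·3 = 51
  D: 8·3 + 6·0 + 7·5 = 59
  E: 8·1 + 6·1 + 7·2 = 28
  F: 8·4 + 6·3 + 7·4 = 78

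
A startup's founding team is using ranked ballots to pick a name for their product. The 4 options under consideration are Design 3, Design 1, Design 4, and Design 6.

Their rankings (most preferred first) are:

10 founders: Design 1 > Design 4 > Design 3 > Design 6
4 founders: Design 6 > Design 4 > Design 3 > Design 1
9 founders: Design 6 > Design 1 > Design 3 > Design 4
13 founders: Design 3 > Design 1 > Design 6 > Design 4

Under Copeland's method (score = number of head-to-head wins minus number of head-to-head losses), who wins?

Design 1

Pairwise results:
  Design 3 vs Design 1: Design 1 wins 19–17.
  Design 3 vs Design 4: Design 3 wins 22–14.
  Design 3 vs Design 6: Design 3 wins 23–13.
  Design 1 vs Design 4: Design 1 wins 32–4.
  Design 1 vs Design 6: Design 1 wins 23–13.
  Design 4 vs Design 6: Design 6 wins 26–10.
Copeland scores (wins − losses):
  Design 3: 2 − 1 = 1
  Design 1: 3 − 0 = 3
  Design 4: 0 − 3 = -3
  Design 6: 1 − 2 = -1
Design 1 has the best Copeland score.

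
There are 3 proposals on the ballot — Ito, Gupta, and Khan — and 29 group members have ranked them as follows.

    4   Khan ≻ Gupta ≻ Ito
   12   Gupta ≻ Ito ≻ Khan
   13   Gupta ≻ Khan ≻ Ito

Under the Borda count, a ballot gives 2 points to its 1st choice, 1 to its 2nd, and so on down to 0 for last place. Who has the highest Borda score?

Gupta

Borda scores:
  Ito: 4·0 + 12·1 + 13·0 = 12
  Gupta: 4·1 + 12·2 + 13·2 = 54
  Khan: 4·2 + 12·0 + 13·1 = 21
Gupta has the highest total.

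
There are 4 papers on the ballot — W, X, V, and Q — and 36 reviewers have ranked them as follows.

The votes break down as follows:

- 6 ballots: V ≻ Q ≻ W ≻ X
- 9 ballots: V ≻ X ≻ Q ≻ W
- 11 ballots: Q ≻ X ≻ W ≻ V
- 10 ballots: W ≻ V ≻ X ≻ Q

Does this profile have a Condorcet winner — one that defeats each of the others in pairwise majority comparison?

No

Head-to-head results (36 voters total):
W vs X: X wins 20–16.
W vs V: W wins 21–15.
W vs Q: Q wins 26–10.
X vs V: V wins 25–11.
X vs Q: X wins 19–17.
V vs Q: V wins 25–11.
No candidate beats all others: W beats V beats X beats W, a majority cycle.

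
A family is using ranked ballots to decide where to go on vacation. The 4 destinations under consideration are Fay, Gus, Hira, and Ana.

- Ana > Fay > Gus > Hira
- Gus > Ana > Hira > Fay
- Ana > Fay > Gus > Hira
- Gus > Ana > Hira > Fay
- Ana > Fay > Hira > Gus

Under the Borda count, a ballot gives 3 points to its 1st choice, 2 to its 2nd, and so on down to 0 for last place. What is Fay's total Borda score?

Borda scores:
  Fay: 2 + 0 + 2 + 0 + 2 = 6
  Gus: 1 + 3 + 1 + 3 + 0 = 8
  Hira: 0 + 1 + 0 + 1 + 1 = 3
  Ana: 3 + 2 + 3 + 2 + 3 = 13

6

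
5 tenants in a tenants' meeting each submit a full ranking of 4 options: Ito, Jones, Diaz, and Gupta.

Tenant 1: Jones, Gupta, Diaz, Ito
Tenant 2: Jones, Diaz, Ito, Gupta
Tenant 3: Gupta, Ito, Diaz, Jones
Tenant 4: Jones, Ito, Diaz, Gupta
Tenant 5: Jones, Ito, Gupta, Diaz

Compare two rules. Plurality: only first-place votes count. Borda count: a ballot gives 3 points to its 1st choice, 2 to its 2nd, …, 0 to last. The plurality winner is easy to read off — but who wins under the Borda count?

Plurality first-place counts: Ito 0, Jones 4, Diaz 0, Gupta 1 → Jones.
Borda totals: Ito 7, Jones 12, Diaz 5, Gupta 6 → Jones.

Jones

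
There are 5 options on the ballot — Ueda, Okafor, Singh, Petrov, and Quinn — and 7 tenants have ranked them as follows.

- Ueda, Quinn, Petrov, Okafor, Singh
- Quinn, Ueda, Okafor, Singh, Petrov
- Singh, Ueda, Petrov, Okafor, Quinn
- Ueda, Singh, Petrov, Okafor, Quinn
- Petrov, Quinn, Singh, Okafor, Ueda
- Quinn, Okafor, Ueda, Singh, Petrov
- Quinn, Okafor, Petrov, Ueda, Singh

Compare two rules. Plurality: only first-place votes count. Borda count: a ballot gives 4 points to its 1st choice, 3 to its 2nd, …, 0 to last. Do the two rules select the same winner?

Yes

Plurality first-place counts: Ueda 2, Okafor 0, Singh 1, Petrov 1, Quinn 3 → Quinn.
Borda totals: Ueda 17, Okafor 12, Singh 11, Petrov 12, Quinn 18 → Quinn.
The two rules agree on Quinn.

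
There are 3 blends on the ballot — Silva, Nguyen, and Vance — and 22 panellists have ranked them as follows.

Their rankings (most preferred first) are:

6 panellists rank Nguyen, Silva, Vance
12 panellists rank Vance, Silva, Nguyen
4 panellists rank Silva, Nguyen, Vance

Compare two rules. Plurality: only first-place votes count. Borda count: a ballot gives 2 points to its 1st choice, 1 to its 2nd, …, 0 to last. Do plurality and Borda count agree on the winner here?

Plurality first-place counts: Silva 4, Nguyen 6, Vance 12 → Vance.
Borda totals: Silva 26, Nguyen 16, Vance 24 → Silva.
The two rules disagree: plurality picks Vance, Borda picks Silva.

No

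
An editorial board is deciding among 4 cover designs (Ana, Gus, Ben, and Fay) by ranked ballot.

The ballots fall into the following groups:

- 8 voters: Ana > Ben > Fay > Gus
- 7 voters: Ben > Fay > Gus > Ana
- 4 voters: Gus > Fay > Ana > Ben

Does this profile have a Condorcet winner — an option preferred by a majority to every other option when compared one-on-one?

No

Head-to-head results (19 voters total):
Ana vs Gus: Gus wins 11–8.
Ana vs Ben: Ana wins 12–7.
Ana vs Fay: Fay wins 11–8.
Gus vs Ben: Ben wins 15–4.
Gus vs Fay: Fay wins 15–4.
Ben vs Fay: Ben wins 15–4.
No candidate beats all others: Ana beats Ben beats Gus beats Ana, a majority cycle.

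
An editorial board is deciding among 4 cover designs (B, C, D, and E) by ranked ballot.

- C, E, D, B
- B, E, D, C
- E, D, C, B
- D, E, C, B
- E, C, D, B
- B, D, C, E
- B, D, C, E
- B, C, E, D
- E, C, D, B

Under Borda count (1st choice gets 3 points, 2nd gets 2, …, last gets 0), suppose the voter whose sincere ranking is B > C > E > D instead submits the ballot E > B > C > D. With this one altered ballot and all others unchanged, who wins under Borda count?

E

Borda totals with the altered ballot: B 11, C 12, D 13, E 18.
The winner is unchanged: still E.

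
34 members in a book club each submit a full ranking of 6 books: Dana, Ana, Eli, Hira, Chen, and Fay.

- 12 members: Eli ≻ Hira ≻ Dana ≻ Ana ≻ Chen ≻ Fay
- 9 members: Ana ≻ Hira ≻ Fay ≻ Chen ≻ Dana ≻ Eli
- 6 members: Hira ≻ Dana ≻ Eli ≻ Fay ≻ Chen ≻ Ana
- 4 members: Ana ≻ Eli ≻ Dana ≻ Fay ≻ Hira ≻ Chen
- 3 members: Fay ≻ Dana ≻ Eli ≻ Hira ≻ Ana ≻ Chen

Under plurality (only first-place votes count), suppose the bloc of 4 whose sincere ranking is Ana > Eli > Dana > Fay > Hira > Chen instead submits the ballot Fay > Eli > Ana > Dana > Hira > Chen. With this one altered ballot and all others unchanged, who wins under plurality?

Eli

First-place totals with the altered ballot: Dana 0, Ana 9, Eli 12, Hira 6, Chen 0, Fay 7.
The switch changes the winner from Ana to Eli.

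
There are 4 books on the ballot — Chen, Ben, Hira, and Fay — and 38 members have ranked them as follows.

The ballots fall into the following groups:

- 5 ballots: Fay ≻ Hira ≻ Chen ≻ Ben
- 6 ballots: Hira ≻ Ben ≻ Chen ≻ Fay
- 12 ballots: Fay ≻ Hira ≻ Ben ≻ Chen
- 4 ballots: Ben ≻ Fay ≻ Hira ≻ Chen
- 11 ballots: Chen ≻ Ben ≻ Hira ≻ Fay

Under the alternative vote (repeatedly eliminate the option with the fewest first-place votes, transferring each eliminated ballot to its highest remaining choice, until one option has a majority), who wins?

Fay

Round 1: Fay 17, Chen 11, Hira 6, Ben 4. Ben has the fewest and is eliminated.
Round 2: Fay 21, Chen 11, Hira 6. Fay has a majority.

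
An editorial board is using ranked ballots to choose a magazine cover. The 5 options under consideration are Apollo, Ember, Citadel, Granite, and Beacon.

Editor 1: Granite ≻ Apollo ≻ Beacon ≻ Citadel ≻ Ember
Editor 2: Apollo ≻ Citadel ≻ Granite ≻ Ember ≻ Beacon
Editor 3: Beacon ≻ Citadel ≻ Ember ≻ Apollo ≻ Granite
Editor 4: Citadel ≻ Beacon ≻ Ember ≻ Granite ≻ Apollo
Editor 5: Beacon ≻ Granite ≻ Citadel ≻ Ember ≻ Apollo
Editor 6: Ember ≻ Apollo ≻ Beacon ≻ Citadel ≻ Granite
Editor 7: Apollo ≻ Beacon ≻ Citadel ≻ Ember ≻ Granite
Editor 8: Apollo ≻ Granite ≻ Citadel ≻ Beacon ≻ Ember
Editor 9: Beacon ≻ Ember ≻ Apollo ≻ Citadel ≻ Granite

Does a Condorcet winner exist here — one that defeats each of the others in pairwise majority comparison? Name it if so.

No Condorcet winner

Head-to-head results (9 voters total):
Apollo vs Ember: Ember wins 5–4.
Apollo vs Citadel: Apollo wins 6–3.
Apollo vs Granite: Apollo wins 6–3.
Apollo vs Beacon: Apollo wins 5–4.
Ember vs Citadel: Citadel wins 7–2.
Ember vs Granite: Ember wins 5–4.
Ember vs Beacon: Beacon wins 7–2.
Citadel vs Granite: Citadel wins 6–3.
Citadel vs Beacon: Beacon wins 6–3.
Granite vs Beacon: Beacon wins 6–3.
No candidate beats all others: Apollo beats Citadel beats Ember beats Apollo, a majority cycle.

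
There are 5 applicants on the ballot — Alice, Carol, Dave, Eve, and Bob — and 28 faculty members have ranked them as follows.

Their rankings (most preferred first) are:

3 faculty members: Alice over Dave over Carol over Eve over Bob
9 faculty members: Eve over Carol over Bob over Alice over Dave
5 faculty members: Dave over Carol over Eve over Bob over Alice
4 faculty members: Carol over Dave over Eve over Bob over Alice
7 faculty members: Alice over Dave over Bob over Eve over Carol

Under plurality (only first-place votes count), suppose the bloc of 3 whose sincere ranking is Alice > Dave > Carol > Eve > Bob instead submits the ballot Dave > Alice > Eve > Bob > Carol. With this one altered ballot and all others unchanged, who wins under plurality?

First-place totals with the altered ballot: Alice 7, Carol 4, Dave 8, Eve 9, Bob 0.
The switch changes the winner from Alice to Eve.

Eve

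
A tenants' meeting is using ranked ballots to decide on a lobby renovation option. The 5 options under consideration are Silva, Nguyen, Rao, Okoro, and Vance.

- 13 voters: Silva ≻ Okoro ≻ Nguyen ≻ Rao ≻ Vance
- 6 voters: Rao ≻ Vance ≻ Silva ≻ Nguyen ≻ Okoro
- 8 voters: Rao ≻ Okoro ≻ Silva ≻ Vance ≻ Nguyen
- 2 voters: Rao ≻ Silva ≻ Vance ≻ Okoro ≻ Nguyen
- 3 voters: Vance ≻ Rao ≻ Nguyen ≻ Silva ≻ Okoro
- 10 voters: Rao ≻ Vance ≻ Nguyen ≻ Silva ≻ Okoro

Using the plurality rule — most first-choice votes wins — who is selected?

Rao

First-place vote totals:
  Silva: 13
  Nguyen: 0
  Rao: 26
  Okoro: 0
  Vance: 3
Rao has the most first-place votes.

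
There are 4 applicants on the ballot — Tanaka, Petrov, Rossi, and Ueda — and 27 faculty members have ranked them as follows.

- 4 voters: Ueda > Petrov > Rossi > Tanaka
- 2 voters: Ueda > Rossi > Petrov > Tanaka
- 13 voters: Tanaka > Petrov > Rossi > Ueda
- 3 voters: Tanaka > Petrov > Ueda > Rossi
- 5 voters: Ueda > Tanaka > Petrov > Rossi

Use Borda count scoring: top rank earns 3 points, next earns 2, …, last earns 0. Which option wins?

Borda scores:
  Tanaka: 4·0 + 2·0 + 13·3 + 3·3 + 5·2 = 58
  Petrov: 4·2 + 2·1 + 13·2 + 3·2 + 5·1 = 47
  Rossi: 4·1 + 2·2 + 13·1 + 3·0 + 5·0 = 21
  Ueda: 4·3 + 2·3 + 13·0 + 3·1 + 5·3 = 36
Tanaka has the highest total.

Tanaka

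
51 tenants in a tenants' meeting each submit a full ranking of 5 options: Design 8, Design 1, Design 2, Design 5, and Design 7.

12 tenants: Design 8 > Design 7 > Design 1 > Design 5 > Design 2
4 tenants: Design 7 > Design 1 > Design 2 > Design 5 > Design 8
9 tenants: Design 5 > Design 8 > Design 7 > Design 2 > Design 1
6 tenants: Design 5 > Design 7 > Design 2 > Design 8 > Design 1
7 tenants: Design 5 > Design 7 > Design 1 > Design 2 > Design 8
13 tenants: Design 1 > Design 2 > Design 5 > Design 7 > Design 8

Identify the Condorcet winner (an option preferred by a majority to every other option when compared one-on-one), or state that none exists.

Head-to-head results (51 voters total):
Design 8 vs Design 1: Design 8 wins 27–24.
Design 8 vs Design 2: Design 2 wins 30–21.
Design 8 vs Design 5: Design 5 wins 39–12.
Design 8 vs Design 7: Design 7 wins 30–21.
Design 1 vs Design 2: Design 1 wins 36–15.
Design 1 vs Design 5: Design 1 wins 29–22.
Design 1 vs Design 7: Design 7 wins 38–13.
Design 2 vs Design 5: Design 5 wins 34–17.
Design 2 vs Design 7: Design 7 wins 38–13.
Design 5 vs Design 7: Design 5 wins 35–16.
No candidate beats all others: Design 8 beats Design 1 beats Design 2 beats Design 8, a majority cycle.

No Condorcet winner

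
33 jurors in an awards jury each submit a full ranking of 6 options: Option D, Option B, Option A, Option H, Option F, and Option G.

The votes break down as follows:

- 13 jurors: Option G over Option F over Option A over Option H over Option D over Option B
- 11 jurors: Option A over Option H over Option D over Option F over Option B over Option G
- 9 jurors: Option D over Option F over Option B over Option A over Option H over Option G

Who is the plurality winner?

First-place vote totals:
  Option D: 9
  Option B: 0
  Option A: 11
  Option H: 0
  Option F: 0
  Option G: 13
Option G has the most first-place votes.

Option G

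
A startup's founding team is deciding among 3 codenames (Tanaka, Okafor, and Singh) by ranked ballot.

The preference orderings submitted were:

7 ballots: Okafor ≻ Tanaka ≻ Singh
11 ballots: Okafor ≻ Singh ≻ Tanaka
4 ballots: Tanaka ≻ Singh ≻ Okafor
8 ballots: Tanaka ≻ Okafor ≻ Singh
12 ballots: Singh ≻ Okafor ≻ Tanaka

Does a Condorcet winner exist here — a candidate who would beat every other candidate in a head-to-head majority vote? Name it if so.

Head-to-head results (42 voters total):
Tanaka vs Okafor: Okafor wins 30–12.
Tanaka vs Singh: Singh wins 23–19.
Okafor vs Singh: Okafor wins 26–16.
Okafor beats each rival — Tanaka (30–12), Singh (26–16) — so Okafor is the Condorcet winner.

Okafor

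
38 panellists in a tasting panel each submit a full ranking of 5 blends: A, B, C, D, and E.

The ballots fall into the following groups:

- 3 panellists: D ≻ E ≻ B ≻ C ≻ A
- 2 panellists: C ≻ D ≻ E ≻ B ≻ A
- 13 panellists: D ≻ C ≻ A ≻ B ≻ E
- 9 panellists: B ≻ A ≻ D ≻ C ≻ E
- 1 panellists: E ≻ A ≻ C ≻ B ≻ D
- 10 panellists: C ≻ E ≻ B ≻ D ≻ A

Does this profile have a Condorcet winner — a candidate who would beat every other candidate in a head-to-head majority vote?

No

Head-to-head results (38 voters total):
A vs B: B wins 24–14.
A vs C: C wins 28–10.
A vs D: D wins 28–10.
A vs E: A wins 22–16.
B vs C: C wins 26–12.
B vs D: B wins 20–18.
B vs E: B wins 22–16.
C vs D: D wins 25–13.
C vs E: C wins 34–4.
D vs E: D wins 27–11.
No candidate beats all others: B beats D beats C beats B, a majority cycle.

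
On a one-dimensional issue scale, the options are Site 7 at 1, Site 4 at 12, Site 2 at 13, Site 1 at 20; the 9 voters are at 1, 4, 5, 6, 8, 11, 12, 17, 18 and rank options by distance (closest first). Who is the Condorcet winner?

With single-peaked preferences on a line, the Condorcet winner is the candidate closest to the median voter.
The median voter (position 8) is closest to Site 4 at 12.
Check: Site 4 vs Site 1 — voters closer to Site 4: 7 of 9.

Site 4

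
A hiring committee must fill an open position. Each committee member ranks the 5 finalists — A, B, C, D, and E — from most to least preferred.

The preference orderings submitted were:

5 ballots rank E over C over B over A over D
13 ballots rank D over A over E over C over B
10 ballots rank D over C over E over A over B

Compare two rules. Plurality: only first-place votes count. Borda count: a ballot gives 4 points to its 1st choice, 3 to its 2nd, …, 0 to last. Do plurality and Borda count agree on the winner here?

Plurality first-place counts: A 0, B 0, C 0, D 23, E 5 → D.
Borda totals: A 54, B 10, C 58, D 92, E 66 → D.
The two rules agree on D.

Yes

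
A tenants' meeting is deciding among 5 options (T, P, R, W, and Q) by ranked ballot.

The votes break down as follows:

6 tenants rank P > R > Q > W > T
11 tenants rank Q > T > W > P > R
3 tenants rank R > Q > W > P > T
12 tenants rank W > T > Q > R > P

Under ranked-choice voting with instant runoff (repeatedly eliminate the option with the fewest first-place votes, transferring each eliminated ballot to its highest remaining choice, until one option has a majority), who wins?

Round 1: W 12, Q 11, P 6, R 3, T 0. T has the fewest and is eliminated.
Round 2: W 12, Q 11, P 6, R 3. R has the fewest and is eliminated.
Round 3: Q 14, W 12, P 6. P has the fewest and is eliminated.
Round 4: Q 20, W 12. Q has a majority.

Q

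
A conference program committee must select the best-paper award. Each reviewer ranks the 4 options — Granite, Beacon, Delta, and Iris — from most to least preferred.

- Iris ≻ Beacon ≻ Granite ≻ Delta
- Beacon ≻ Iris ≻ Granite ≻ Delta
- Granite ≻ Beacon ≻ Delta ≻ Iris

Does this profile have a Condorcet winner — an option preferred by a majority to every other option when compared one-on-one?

Yes

Head-to-head results (3 voters total):
Granite vs Beacon: Beacon wins 2–1.
Granite vs Delta: Granite wins 3–0.
Granite vs Iris: Iris wins 2–1.
Beacon vs Delta: Beacon wins 3–0.
Beacon vs Iris: Beacon wins 2–1.
Delta vs Iris: Iris wins 2–1.
Beacon beats each rival — Granite (2–1), Delta (3–0), Iris (2–1) — so Beacon is the Condorcet winner.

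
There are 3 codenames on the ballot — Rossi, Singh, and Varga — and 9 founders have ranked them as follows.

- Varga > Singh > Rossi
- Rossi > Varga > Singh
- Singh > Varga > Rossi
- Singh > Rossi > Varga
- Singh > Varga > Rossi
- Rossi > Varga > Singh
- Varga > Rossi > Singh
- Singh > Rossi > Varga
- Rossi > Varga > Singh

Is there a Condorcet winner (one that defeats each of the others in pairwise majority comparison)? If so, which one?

There is no Condorcet winner

Head-to-head results (9 voters total):
Rossi vs Singh: Singh wins 5–4.
Rossi vs Varga: Rossi wins 5–4.
Singh vs Varga: Varga wins 5–4.
No candidate beats all others: Rossi beats Varga beats Singh beats Rossi, a majority cycle.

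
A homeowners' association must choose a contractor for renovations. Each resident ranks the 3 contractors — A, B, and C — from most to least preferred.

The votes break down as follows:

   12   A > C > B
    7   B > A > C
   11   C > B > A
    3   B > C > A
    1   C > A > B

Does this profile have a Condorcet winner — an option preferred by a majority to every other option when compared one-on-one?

No

Head-to-head results (34 voters total):
A vs B: B wins 21–13.
A vs C: A wins 19–15.
B vs C: C wins 24–10.
No candidate beats all others: A beats C beats B beats A, a majority cycle.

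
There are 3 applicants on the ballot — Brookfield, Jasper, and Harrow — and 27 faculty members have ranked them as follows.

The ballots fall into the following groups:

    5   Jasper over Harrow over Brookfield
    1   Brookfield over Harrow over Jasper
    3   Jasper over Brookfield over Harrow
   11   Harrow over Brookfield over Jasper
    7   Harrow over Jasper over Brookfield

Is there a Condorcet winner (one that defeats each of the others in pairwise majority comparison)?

Yes

Head-to-head results (27 voters total):
Brookfield vs Jasper: Jasper wins 15–12.
Brookfield vs Harrow: Harrow wins 23–4.
Jasper vs Harrow: Harrow wins 19–8.
Harrow beats each rival — Brookfield (23–4), Jasper (19–8) — so Harrow is the Condorcet winner.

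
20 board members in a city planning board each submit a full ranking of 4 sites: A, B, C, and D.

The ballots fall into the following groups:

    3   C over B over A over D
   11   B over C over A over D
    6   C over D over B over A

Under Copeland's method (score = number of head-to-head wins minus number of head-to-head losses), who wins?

B

Pairwise results:
  A vs B: B wins 20–0.
  A vs C: C wins 20–0.
  A vs D: A wins 14–6.
  B vs C: B wins 11–9.
  B vs D: B wins 14–6.
  C vs D: C wins 20–0.
Copeland scores (wins − losses):
  A: 1 − 2 = -1
  B: 3 − 0 = 3
  C: 2 − 1 = 1
  D: 0 − 3 = -3
B has the best Copeland score.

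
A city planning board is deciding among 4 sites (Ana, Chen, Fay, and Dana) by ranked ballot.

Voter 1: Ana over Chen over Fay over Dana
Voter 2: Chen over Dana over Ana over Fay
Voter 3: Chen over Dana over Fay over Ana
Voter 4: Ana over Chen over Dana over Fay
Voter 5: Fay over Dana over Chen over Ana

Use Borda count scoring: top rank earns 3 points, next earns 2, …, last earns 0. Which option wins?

Borda scores:
  Ana: 3 + 1 + 0 + 3 + 0 = 7
  Chen: 2 + 3 + 3 + 2 + 1 = 11
  Fay: 1 + 0 + 1 + 0 + 3 = 5
  Dana: 0 + 2 + 2 + 1 + 2 = 7
Chen has the highest total.

Chen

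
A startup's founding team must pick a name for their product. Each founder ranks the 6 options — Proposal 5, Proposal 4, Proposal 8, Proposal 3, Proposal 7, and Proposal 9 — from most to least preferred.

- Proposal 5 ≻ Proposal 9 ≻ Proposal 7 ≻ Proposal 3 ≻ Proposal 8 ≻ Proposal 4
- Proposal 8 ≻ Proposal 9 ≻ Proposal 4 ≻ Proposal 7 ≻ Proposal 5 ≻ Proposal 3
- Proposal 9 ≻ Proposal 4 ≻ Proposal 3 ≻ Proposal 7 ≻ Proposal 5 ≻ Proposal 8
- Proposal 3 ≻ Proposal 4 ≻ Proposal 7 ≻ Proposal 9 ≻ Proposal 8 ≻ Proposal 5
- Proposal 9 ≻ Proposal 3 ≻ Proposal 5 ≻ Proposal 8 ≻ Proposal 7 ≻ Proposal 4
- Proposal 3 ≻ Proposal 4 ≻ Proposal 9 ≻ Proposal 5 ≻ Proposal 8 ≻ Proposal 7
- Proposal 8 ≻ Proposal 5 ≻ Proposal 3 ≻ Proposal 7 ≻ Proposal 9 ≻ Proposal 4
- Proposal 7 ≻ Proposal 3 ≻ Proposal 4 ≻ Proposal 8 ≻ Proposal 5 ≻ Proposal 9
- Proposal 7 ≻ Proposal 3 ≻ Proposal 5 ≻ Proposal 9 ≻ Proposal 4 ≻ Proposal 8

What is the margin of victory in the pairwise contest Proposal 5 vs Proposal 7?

1

Ballots ranking Proposal 5 above Proposal 7: 4.
Ballots ranking Proposal 7 above Proposal 5: 5.
Proposal 7 wins 5–4, a margin of 1.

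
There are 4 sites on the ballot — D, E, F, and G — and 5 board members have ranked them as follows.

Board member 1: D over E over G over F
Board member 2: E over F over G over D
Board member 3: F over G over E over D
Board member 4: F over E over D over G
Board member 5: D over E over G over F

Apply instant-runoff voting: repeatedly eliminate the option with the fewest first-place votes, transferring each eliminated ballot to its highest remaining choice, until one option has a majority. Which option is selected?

Round 1: D 2, F 2, E 1, G 0. G has the fewest and is eliminated.
Round 2: D 2, F 2, E 1. E has the fewest and is eliminated.
Round 3: F 3, D 2. F has a majority.

F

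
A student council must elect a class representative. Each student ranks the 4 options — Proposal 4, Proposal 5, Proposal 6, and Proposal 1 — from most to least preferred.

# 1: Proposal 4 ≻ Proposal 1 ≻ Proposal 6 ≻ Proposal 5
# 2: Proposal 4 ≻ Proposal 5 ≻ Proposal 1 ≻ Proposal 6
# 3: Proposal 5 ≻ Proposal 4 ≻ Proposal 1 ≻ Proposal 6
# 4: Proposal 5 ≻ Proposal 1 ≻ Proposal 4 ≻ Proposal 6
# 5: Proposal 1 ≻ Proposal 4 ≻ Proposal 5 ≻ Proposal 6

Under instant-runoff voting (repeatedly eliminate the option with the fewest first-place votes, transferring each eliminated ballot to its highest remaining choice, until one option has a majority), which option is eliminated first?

Proposal 6

Round 1: Proposal 4 2, Proposal 5 2, Proposal 1 1, Proposal 6 0. Proposal 6 has the fewest and is eliminated.
Round 2: Proposal 4 2, Proposal 5 2, Proposal 1 1. Proposal 1 has the fewest and is eliminated.
Round 3: Proposal 4 3, Proposal 5 2. Proposal 4 has a majority.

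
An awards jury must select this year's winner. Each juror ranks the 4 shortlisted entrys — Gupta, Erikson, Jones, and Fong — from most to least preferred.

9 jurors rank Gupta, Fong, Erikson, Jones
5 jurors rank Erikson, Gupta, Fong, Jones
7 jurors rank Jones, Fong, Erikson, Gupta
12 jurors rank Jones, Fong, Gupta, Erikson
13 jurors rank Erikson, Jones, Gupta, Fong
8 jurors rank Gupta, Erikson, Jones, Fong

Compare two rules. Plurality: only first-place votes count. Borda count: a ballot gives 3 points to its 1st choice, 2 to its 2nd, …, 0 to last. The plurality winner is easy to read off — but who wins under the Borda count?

Jones

Plurality first-place counts: Gupta 17, Erikson 18, Jones 19, Fong 0 → Jones.
Borda totals: Gupta 86, Erikson 86, Jones 91, Fong 61 → Jones.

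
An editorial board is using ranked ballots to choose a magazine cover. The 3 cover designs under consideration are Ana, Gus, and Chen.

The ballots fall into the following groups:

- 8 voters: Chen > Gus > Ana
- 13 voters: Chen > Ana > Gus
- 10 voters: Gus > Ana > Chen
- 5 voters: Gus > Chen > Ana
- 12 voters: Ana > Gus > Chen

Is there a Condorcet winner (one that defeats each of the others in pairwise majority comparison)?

No

Head-to-head results (48 voters total):
Ana vs Gus: Ana wins 25–23.
Ana vs Chen: Chen wins 26–22.
Gus vs Chen: Gus wins 27–21.
No candidate beats all others: Ana beats Gus beats Chen beats Ana, a majority cycle.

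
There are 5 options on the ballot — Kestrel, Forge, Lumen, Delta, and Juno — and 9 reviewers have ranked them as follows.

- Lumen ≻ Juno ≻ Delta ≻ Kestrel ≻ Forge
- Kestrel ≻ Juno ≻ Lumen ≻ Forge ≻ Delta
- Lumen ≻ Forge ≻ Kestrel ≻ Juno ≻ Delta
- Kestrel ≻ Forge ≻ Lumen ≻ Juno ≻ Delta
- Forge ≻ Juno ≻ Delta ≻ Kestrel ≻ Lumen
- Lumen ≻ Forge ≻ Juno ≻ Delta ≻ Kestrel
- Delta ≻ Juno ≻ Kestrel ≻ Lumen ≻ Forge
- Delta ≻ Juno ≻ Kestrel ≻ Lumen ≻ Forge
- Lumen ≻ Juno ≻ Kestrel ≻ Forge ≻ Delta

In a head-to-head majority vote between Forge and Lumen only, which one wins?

Ballots ranking Forge above Lumen: 2.
Ballots ranking Lumen above Forge: 7.
Lumen wins the head-to-head, 7–2.

Lumen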